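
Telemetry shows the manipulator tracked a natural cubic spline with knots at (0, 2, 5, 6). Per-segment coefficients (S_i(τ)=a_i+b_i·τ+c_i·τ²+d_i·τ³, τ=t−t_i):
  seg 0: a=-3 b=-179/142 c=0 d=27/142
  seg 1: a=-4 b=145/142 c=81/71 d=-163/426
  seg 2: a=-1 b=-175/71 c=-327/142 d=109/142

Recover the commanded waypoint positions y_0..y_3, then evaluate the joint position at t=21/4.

y_0 = S_0(0) = a_0 = -3
y_1 = S_1(0) = a_1 = -4
y_2 = S_2(0) = a_2 = -1
y_3 = S_2(1) = -5
t_q=21/4 is in segment 2 (τ=1/4); S_2(τ)=-15887/9088

y_0=-3 y_1=-4 y_2=-1 y_3=-5
S(21/4) = -15887/9088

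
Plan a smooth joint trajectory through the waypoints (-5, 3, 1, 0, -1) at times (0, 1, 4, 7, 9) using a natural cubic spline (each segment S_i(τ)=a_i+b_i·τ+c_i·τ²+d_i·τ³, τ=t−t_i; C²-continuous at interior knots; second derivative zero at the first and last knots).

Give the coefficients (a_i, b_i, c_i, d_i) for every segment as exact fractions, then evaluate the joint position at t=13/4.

Δ: Δ0=8, Δ1=-2/3, Δ2=-1/3, Δ3=-1/2
row 1: diag=8, rhs=-52; c'=3/8, d'=-13/2
row 2: denom=12−3·3/8=87/8; d'=(2−3·-13/2)/(87/8)=172/87
row 3: denom=10−3·8/29=266/29; d'=(-1−3·172/87)/(266/29)=-201/266
back: M3=-201/266
back: M2=172/87−8/29·-201/266=872/399
back: M1=-13/2−3/8·872/399=-1947/266
M: M0=0, M1=-1947/266, M2=872/399, M3=-201/266, M4=0
seg 0: a=-5, c=M0/2=0, d=(M1−M0)/(6·1)=-649/532, b=Δ0−h0·(2M0+M1)/6=4905/532
seg 1: a=3, c=M1/2=-1947/532, d=(M2−M1)/(6·3)=7585/14364, b=Δ1−h1·(2M1+M2)/6=1479/266
seg 2: a=1, c=M2/2=436/399, d=(M3−M2)/(6·3)=-2347/14364, b=Δ2−h2·(2M2+M3)/6=-1139/532
seg 3: a=0, c=M3/2=-201/532, d=(M4−M3)/(6·2)=67/1064, b=Δ3−h3·(2M3+M4)/6=1/266
t_q=13/4 → seg 1, τ=9/4; S=3+1479/266·τ+-1947/532·τ²+7585/14364·τ³=102063/34048

  seg 0: a=-5 b=4905/532 c=0 d=-649/532
  seg 1: a=3 b=1479/266 c=-1947/532 d=7585/14364
  seg 2: a=1 b=-1139/532 c=436/399 d=-2347/14364
  seg 3: a=0 b=1/266 c=-201/532 d=67/1064
S(13/4) = 102063/34048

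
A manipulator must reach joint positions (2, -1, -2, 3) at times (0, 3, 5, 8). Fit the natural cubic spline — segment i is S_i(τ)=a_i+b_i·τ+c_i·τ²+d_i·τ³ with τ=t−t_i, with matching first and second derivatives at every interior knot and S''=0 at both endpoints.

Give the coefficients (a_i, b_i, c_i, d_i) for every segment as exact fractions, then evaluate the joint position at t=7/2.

  seg 0: a=2 b=-49/48 c=0 d=1/432
  seg 1: a=-1 b=-23/24 c=1/48 d=5/48
  seg 2: a=-2 b=3/8 c=31/48 d=-31/432
S(7/2) = -187/128

Δ: Δ0=-1, Δ1=-1/2, Δ2=5/3
row 1: diag=10, rhs=3; c'=1/5, d'=3/10
row 2: denom=10−2·1/5=48/5; d'=(13−2·3/10)/(48/5)=31/24
back: M2=31/24
back: M1=3/10−1/5·31/24=1/24
M: M0=0, M1=1/24, M2=31/24, M3=0
seg 0: a=2, c=M0/2=0, d=(M1−M0)/(6·3)=1/432, b=Δ0−h0·(2M0+M1)/6=-49/48
seg 1: a=-1, c=M1/2=1/48, d=(M2−M1)/(6·2)=5/48, b=Δ1−h1·(2M1+M2)/6=-23/24
seg 2: a=-2, c=M2/2=31/48, d=(M3−M2)/(6·3)=-31/432, b=Δ2−h2·(2M2+M3)/6=3/8
t_q=7/2 → seg 1, τ=1/2; S=-1+-23/24·τ+1/48·τ²+5/48·τ³=-187/128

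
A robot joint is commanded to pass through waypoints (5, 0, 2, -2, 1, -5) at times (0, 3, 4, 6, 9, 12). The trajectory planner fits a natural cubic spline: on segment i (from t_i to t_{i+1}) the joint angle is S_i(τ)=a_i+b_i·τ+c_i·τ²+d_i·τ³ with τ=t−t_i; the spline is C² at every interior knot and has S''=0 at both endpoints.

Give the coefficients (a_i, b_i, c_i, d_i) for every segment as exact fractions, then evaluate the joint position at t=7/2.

Δ: Δ0=-5/3, Δ1=2, Δ2=-2, Δ3=1, Δ4=-2
row 1: diag=8, rhs=22; c'=1/8, d'=11/4
row 2: denom=6−1·1/8=47/8; d'=(-24−1·11/4)/(47/8)=-214/47
row 3: denom=10−2·16/47=438/47; d'=(18−2·-214/47)/(438/47)=637/219
row 4: denom=12−3·47/146=1611/146; d'=(-18−3·637/219)/(1611/146)=-3902/1611
back: M4=-3902/1611
back: M3=637/219−47/146·-3902/1611=5942/1611
back: M2=-214/47−16/47·5942/1611=-9358/1611
back: M1=11/4−1/8·-9358/1611=5600/1611
M: M0=0, M1=5600/1611, M2=-9358/1611, M3=5942/1611, M4=-3902/1611, M5=0
seg 0: a=5, c=M0/2=0, d=(M1−M0)/(6·3)=2800/14499, b=Δ0−h0·(2M0+M1)/6=-5485/1611
seg 1: a=0, c=M1/2=2800/1611, d=(M2−M1)/(6·1)=-277/179, b=Δ1−h1·(2M1+M2)/6=2915/1611
seg 2: a=2, c=M2/2=-4679/1611, d=(M3−M2)/(6·2)=425/537, b=Δ2−h2·(2M2+M3)/6=1036/1611
seg 3: a=-2, c=M3/2=2971/1611, d=(M4−M3)/(6·3)=-4922/14499, b=Δ3−h3·(2M3+M4)/6=-2380/1611
seg 4: a=1, c=M4/2=-1951/1611, d=(M5−M4)/(6·3)=1951/14499, b=Δ4−h4·(2M4+M5)/6=680/1611
t_q=7/2 → seg 1, τ=1/2; S=0+2915/1611·τ+2800/1611·τ²+-277/179·τ³=14767/12888

  seg 0: a=5 b=-5485/1611 c=0 d=2800/14499
  seg 1: a=0 b=2915/1611 c=2800/1611 d=-277/179
  seg 2: a=2 b=1036/1611 c=-4679/1611 d=425/537
  seg 3: a=-2 b=-2380/1611 c=2971/1611 d=-4922/14499
  seg 4: a=1 b=680/1611 c=-1951/1611 d=1951/14499
S(7/2) = 14767/12888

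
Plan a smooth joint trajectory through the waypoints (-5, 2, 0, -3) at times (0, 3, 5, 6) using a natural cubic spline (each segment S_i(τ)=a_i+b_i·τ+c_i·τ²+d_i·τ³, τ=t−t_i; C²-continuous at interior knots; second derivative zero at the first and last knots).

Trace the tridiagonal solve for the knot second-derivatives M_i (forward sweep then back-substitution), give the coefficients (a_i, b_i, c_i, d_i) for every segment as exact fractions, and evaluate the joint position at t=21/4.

Δ: Δ0=7/3, Δ1=-1, Δ2=-3
row 1: diag=10, rhs=-20; c'=1/5, d'=-2
row 2: denom=6−2·1/5=28/5; d'=(-12−2·-2)/(28/5)=-10/7
back: M2=-10/7
back: M1=-2−1/5·-10/7=-12/7
M: M0=0, M1=-12/7, M2=-10/7, M3=0
seg 0: a=-5, c=M0/2=0, d=(M1−M0)/(6·3)=-2/21, b=Δ0−h0·(2M0+M1)/6=67/21
seg 1: a=2, c=M1/2=-6/7, d=(M2−M1)/(6·2)=1/42, b=Δ1−h1·(2M1+M2)/6=13/21
seg 2: a=0, c=M2/2=-5/7, d=(M3−M2)/(6·1)=5/21, b=Δ2−h2·(2M2+M3)/6=-53/21
t_q=21/4 → seg 2, τ=1/4; S=0+-53/21·τ+-5/7·τ²+5/21·τ³=-43/64

  seg 0: a=-5 b=67/21 c=0 d=-2/21
  seg 1: a=2 b=13/21 c=-6/7 d=1/42
  seg 2: a=0 b=-53/21 c=-5/7 d=5/21
S(21/4) = -43/64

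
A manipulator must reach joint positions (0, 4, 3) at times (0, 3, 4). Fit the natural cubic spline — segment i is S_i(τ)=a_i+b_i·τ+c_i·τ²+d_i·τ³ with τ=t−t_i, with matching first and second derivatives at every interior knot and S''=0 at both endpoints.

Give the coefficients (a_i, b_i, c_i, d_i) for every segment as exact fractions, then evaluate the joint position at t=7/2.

  seg 0: a=0 b=53/24 c=0 d=-7/72
  seg 1: a=4 b=-5/12 c=-7/8 d=7/24
S(7/2) = 231/64

Δ: Δ0=4/3, Δ1=-1
row 1: diag=8, rhs=-14; c'=1/8, d'=-7/4
back: M1=-7/4
M: M0=0, M1=-7/4, M2=0
seg 0: a=0, c=M0/2=0, d=(M1−M0)/(6·3)=-7/72, b=Δ0−h0·(2M0+M1)/6=53/24
seg 1: a=4, c=M1/2=-7/8, d=(M2−M1)/(6·1)=7/24, b=Δ1−h1·(2M1+M2)/6=-5/12
t_q=7/2 → seg 1, τ=1/2; S=4+-5/12·τ+-7/8·τ²+7/24·τ³=231/64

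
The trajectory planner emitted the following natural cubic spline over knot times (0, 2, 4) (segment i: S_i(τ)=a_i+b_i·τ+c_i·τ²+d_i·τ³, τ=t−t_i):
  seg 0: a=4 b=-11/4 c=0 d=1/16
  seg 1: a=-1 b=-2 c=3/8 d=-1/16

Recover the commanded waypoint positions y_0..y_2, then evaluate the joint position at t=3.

y_0=4 y_1=-1 y_2=-4
S(3) = -43/16

y_0 = S_0(0) = a_0 = 4
y_1 = S_1(0) = a_1 = -1
y_2 = S_1(2) = -4
t_q=3 is in segment 1 (τ=1); S_1(τ)=-43/16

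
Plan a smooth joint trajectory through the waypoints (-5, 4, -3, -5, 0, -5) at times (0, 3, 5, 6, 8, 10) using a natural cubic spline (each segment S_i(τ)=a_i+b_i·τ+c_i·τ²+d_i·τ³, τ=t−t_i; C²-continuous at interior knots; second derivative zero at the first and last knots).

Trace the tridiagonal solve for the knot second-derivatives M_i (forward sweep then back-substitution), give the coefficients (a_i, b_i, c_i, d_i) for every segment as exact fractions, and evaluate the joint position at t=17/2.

Δ: Δ0=3, Δ1=-7/2, Δ2=-2, Δ3=5/2, Δ4=-5/2
row 1: diag=10, rhs=-39; c'=1/5, d'=-39/10
row 2: denom=6−2·1/5=28/5; d'=(9−2·-39/10)/(28/5)=3
row 3: denom=6−1·5/28=163/28; d'=(27−1·3)/(163/28)=672/163
row 4: denom=8−2·56/163=1192/163; d'=(-30−2·672/163)/(1192/163)=-3117/596
back: M4=-3117/596
back: M3=672/163−56/163·-3117/596=882/149
back: M2=3−5/28·882/149=579/298
back: M1=-39/10−1/5·579/298=-639/149
M: M0=0, M1=-639/149, M2=579/298, M3=882/149, M4=-3117/596, M5=0
seg 0: a=-5, c=M0/2=0, d=(M1−M0)/(6·3)=-71/298, b=Δ0−h0·(2M0+M1)/6=1533/298
seg 1: a=4, c=M1/2=-639/298, d=(M2−M1)/(6·2)=619/1192, b=Δ1−h1·(2M1+M2)/6=-192/149
seg 2: a=-3, c=M2/2=579/596, d=(M3−M2)/(6·1)=395/596, b=Δ2−h2·(2M2+M3)/6=-1083/298
seg 3: a=-5, c=M3/2=441/149, d=(M4−M3)/(6·2)=-2215/2384, b=Δ3−h3·(2M3+M4)/6=177/596
seg 4: a=0, c=M4/2=-3117/1192, d=(M5−M4)/(6·2)=1039/2384, b=Δ4−h4·(2M4+M5)/6=147/149
t_q=17/2 → seg 4, τ=1/2; S=0+147/149·τ+-3117/1192·τ²+1039/2384·τ³=-2021/19072

  seg 0: a=-5 b=1533/298 c=0 d=-71/298
  seg 1: a=4 b=-192/149 c=-639/298 d=619/1192
  seg 2: a=-3 b=-1083/298 c=579/596 d=395/596
  seg 3: a=-5 b=177/596 c=441/149 d=-2215/2384
  seg 4: a=0 b=147/149 c=-3117/1192 d=1039/2384
S(17/2) = -2021/19072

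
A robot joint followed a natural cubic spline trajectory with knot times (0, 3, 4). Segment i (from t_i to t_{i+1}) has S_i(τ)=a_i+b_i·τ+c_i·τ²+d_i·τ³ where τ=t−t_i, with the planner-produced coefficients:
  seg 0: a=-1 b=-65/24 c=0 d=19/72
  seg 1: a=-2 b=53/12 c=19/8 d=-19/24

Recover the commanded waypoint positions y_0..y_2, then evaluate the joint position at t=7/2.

y_0=-1 y_1=-2 y_2=4
S(7/2) = 45/64

y_0 = S_0(0) = a_0 = -1
y_1 = S_1(0) = a_1 = -2
y_2 = S_1(1) = 4
t_q=7/2 is in segment 1 (τ=1/2); S_1(τ)=45/64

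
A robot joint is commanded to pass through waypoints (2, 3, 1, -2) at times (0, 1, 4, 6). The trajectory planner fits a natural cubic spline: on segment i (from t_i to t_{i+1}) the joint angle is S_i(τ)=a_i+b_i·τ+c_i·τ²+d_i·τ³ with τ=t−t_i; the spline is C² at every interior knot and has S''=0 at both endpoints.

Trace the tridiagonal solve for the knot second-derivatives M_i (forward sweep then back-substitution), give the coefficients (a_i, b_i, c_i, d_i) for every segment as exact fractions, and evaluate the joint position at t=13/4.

  seg 0: a=2 b=511/426 c=0 d=-85/426
  seg 1: a=3 b=128/213 c=-85/142 d=25/426
  seg 2: a=1 b=-599/426 c=-5/71 d=5/426
S(13/4) = 18087/9088

Δ: Δ0=1, Δ1=-2/3, Δ2=-3/2
row 1: diag=8, rhs=-10; c'=3/8, d'=-5/4
row 2: denom=10−3·3/8=71/8; d'=(-5−3·-5/4)/(71/8)=-10/71
back: M2=-10/71
back: M1=-5/4−3/8·-10/71=-85/71
M: M0=0, M1=-85/71, M2=-10/71, M3=0
seg 0: a=2, c=M0/2=0, d=(M1−M0)/(6·1)=-85/426, b=Δ0−h0·(2M0+M1)/6=511/426
seg 1: a=3, c=M1/2=-85/142, d=(M2−M1)/(6·3)=25/426, b=Δ1−h1·(2M1+M2)/6=128/213
seg 2: a=1, c=M2/2=-5/71, d=(M3−M2)/(6·2)=5/426, b=Δ2−h2·(2M2+M3)/6=-599/426
t_q=13/4 → seg 1, τ=9/4; S=3+128/213·τ+-85/142·τ²+25/426·τ³=18087/9088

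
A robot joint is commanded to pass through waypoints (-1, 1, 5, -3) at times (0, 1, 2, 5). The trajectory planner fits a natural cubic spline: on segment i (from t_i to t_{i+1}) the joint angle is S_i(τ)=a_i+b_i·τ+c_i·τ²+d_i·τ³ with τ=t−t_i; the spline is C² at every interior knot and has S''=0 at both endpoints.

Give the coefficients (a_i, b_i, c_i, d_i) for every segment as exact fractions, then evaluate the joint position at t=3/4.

  seg 0: a=-1 b=118/93 c=0 d=68/93
  seg 1: a=1 b=322/93 c=68/31 d=-154/93
  seg 2: a=5 b=268/93 c=-86/31 d=86/279
S(3/4) = 129/496

Δ: Δ0=2, Δ1=4, Δ2=-8/3
row 1: diag=4, rhs=12; c'=1/4, d'=3
row 2: denom=8−1·1/4=31/4; d'=(-40−1·3)/(31/4)=-172/31
back: M2=-172/31
back: M1=3−1/4·-172/31=136/31
M: M0=0, M1=136/31, M2=-172/31, M3=0
seg 0: a=-1, c=M0/2=0, d=(M1−M0)/(6·1)=68/93, b=Δ0−h0·(2M0+M1)/6=118/93
seg 1: a=1, c=M1/2=68/31, d=(M2−M1)/(6·1)=-154/93, b=Δ1−h1·(2M1+M2)/6=322/93
seg 2: a=5, c=M2/2=-86/31, d=(M3−M2)/(6·3)=86/279, b=Δ2−h2·(2M2+M3)/6=268/93
t_q=3/4 → seg 0, τ=3/4; S=-1+118/93·τ+0·τ²+68/93·τ³=129/496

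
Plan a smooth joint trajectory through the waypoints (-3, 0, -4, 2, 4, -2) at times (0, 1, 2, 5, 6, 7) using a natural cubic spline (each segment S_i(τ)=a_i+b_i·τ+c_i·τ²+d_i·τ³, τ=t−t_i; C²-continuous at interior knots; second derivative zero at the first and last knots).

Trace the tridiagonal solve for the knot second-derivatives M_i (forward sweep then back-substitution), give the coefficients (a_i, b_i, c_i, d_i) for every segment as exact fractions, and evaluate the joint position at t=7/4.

Δ: Δ0=3, Δ1=-4, Δ2=2, Δ3=2, Δ4=-6
row 1: diag=4, rhs=-42; c'=1/4, d'=-21/2
row 2: denom=8−1·1/4=31/4; d'=(36−1·-21/2)/(31/4)=6
row 3: denom=8−3·12/31=212/31; d'=(0−3·6)/(212/31)=-279/106
row 4: denom=4−1·31/212=817/212; d'=(-48−1·-279/106)/(817/212)=-9618/817
back: M4=-9618/817
back: M3=-279/106−31/212·-9618/817=-744/817
back: M2=6−12/31·-744/817=5190/817
back: M1=-21/2−1/4·5190/817=-9876/817
M: M0=0, M1=-9876/817, M2=5190/817, M3=-744/817, M4=-9618/817, M5=0
seg 0: a=-3, c=M0/2=0, d=(M1−M0)/(6·1)=-1646/817, b=Δ0−h0·(2M0+M1)/6=4097/817
seg 1: a=0, c=M1/2=-4938/817, d=(M2−M1)/(6·1)=2511/817, b=Δ1−h1·(2M1+M2)/6=-841/817
seg 2: a=-4, c=M2/2=2595/817, d=(M3−M2)/(6·3)=-23/57, b=Δ2−h2·(2M2+M3)/6=-3184/817
seg 3: a=2, c=M3/2=-372/817, d=(M4−M3)/(6·1)=-1479/817, b=Δ3−h3·(2M3+M4)/6=3485/817
seg 4: a=4, c=M4/2=-4809/817, d=(M5−M4)/(6·1)=1603/817, b=Δ4−h4·(2M4+M5)/6=-1696/817
t_q=7/4 → seg 1, τ=3/4; S=0+-841/817·τ+-4938/817·τ²+2511/817·τ³=-150339/52288

  seg 0: a=-3 b=4097/817 c=0 d=-1646/817
  seg 1: a=0 b=-841/817 c=-4938/817 d=2511/817
  seg 2: a=-4 b=-3184/817 c=2595/817 d=-23/57
  seg 3: a=2 b=3485/817 c=-372/817 d=-1479/817
  seg 4: a=4 b=-1696/817 c=-4809/817 d=1603/817
S(7/4) = -150339/52288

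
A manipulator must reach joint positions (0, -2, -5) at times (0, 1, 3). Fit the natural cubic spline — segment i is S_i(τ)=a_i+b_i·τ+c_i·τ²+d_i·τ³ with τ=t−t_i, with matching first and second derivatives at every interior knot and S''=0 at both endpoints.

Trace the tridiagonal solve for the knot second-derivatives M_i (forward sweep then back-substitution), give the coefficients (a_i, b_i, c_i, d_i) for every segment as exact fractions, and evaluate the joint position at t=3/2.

  seg 0: a=0 b=-25/12 c=0 d=1/12
  seg 1: a=-2 b=-11/6 c=1/4 d=-1/24
S(3/2) = -183/64

Δ: Δ0=-2, Δ1=-3/2
row 1: diag=6, rhs=3; c'=1/3, d'=1/2
back: M1=1/2
M: M0=0, M1=1/2, M2=0
seg 0: a=0, c=M0/2=0, d=(M1−M0)/(6·1)=1/12, b=Δ0−h0·(2M0+M1)/6=-25/12
seg 1: a=-2, c=M1/2=1/4, d=(M2−M1)/(6·2)=-1/24, b=Δ1−h1·(2M1+M2)/6=-11/6
t_q=3/2 → seg 1, τ=1/2; S=-2+-11/6·τ+1/4·τ²+-1/24·τ³=-183/64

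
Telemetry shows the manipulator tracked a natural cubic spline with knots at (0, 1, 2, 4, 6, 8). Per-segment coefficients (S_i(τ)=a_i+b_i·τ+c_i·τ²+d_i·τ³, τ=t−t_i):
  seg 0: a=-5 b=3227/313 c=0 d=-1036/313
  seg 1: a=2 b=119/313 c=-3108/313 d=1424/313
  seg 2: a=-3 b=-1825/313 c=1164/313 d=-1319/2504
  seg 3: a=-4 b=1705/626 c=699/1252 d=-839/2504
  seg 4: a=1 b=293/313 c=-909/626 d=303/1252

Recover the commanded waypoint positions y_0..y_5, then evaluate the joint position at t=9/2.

y_0 = S_0(0) = a_0 = -5
y_1 = S_1(0) = a_1 = 2
y_2 = S_2(0) = a_2 = -3
y_3 = S_3(0) = a_3 = -4
y_4 = S_4(0) = a_4 = 1
y_5 = S_4(2) = -1
t_q=9/2 is in segment 3 (τ=1/2); S_3(τ)=-50891/20032

y_0=-5 y_1=2 y_2=-3 y_3=-4 y_4=1 y_5=-1
S(9/2) = -50891/20032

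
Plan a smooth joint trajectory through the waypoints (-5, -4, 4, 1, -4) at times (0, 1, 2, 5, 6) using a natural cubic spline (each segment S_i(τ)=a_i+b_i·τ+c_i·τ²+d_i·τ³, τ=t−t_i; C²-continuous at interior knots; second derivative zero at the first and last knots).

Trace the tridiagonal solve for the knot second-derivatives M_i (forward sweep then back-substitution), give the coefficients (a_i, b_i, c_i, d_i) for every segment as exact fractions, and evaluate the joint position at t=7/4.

  seg 0: a=-5 b=-233/212 c=0 d=445/212
  seg 1: a=-4 b=551/106 c=1335/212 d=-741/212
  seg 2: a=4 b=1549/212 c=-222/53 d=301/636
  seg 3: a=1 b=-535/106 c=15/212 d=-5/212
S(7/4) = 26677/13568

Δ: Δ0=1, Δ1=8, Δ2=-1, Δ3=-5
row 1: diag=4, rhs=42; c'=1/4, d'=21/2
row 2: denom=8−1·1/4=31/4; d'=(-54−1·21/2)/(31/4)=-258/31
row 3: denom=8−3·12/31=212/31; d'=(-24−3·-258/31)/(212/31)=15/106
back: M3=15/106
back: M2=-258/31−12/31·15/106=-444/53
back: M1=21/2−1/4·-444/53=1335/106
M: M0=0, M1=1335/106, M2=-444/53, M3=15/106, M4=0
seg 0: a=-5, c=M0/2=0, d=(M1−M0)/(6·1)=445/212, b=Δ0−h0·(2M0+M1)/6=-233/212
seg 1: a=-4, c=M1/2=1335/212, d=(M2−M1)/(6·1)=-741/212, b=Δ1−h1·(2M1+M2)/6=551/106
seg 2: a=4, c=M2/2=-222/53, d=(M3−M2)/(6·3)=301/636, b=Δ2−h2·(2M2+M3)/6=1549/212
seg 3: a=1, c=M3/2=15/212, d=(M4−M3)/(6·1)=-5/212, b=Δ3−h3·(2M3+M4)/6=-535/106
t_q=7/4 → seg 1, τ=3/4; S=-4+551/106·τ+1335/212·τ²+-741/212·τ³=26677/13568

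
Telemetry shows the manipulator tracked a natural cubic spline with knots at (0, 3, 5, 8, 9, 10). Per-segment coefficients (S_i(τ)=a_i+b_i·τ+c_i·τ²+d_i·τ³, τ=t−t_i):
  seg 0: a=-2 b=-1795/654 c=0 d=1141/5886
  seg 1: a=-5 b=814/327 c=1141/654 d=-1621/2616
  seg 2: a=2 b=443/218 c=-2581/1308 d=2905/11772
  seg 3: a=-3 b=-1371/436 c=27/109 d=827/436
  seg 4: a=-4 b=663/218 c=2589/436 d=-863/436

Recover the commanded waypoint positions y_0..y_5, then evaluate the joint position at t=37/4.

y_0=-2 y_1=-5 y_2=2 y_3=-3 y_4=-4 y_5=3
S(37/4) = -80907/27904

y_0 = S_0(0) = a_0 = -2
y_1 = S_1(0) = a_1 = -5
y_2 = S_2(0) = a_2 = 2
y_3 = S_3(0) = a_3 = -3
y_4 = S_4(0) = a_4 = -4
y_5 = S_4(1) = 3
t_q=37/4 is in segment 4 (τ=1/4); S_4(τ)=-80907/27904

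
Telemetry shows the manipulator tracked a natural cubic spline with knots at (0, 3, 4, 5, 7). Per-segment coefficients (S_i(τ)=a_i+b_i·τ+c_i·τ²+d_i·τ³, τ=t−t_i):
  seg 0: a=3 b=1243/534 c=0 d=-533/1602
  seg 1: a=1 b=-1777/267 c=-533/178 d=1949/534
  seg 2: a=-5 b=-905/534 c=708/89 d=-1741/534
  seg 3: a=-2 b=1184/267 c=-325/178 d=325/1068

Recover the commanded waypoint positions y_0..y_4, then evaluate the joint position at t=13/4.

y_0 = S_0(0) = a_0 = 3
y_1 = S_1(0) = a_1 = 1
y_2 = S_2(0) = a_2 = -5
y_3 = S_3(0) = a_3 = -2
y_4 = S_3(2) = 2
t_q=13/4 is in segment 1 (τ=1/4); S_1(τ)=-9045/11392

y_0=3 y_1=1 y_2=-5 y_3=-2 y_4=2
S(13/4) = -9045/11392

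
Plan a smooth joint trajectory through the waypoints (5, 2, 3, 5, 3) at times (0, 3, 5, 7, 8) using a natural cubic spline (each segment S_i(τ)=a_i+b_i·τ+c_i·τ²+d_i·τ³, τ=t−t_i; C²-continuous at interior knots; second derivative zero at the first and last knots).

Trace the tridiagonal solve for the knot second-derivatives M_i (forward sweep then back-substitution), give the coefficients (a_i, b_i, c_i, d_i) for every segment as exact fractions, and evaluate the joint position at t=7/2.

Δ: Δ0=-1, Δ1=1/2, Δ2=1, Δ3=-2
row 1: diag=10, rhs=9; c'=1/5, d'=9/10
row 2: denom=8−2·1/5=38/5; d'=(3−2·9/10)/(38/5)=3/19
row 3: denom=6−2·5/19=104/19; d'=(-18−2·3/19)/(104/19)=-87/26
back: M3=-87/26
back: M2=3/19−5/19·-87/26=27/26
back: M1=9/10−1/5·27/26=9/13
M: M0=0, M1=9/13, M2=27/26, M3=-87/26, M4=0
seg 0: a=5, c=M0/2=0, d=(M1−M0)/(6·3)=1/26, b=Δ0−h0·(2M0+M1)/6=-35/26
seg 1: a=2, c=M1/2=9/26, d=(M2−M1)/(6·2)=3/104, b=Δ1−h1·(2M1+M2)/6=-4/13
seg 2: a=3, c=M2/2=27/52, d=(M3−M2)/(6·2)=-19/52, b=Δ2−h2·(2M2+M3)/6=37/26
seg 3: a=5, c=M3/2=-87/52, d=(M4−M3)/(6·1)=29/52, b=Δ3−h3·(2M3+M4)/6=-23/26
t_q=7/2 → seg 1, τ=1/2; S=2+-4/13·τ+9/26·τ²+3/104·τ³=1611/832

  seg 0: a=5 b=-35/26 c=0 d=1/26
  seg 1: a=2 b=-4/13 c=9/26 d=3/104
  seg 2: a=3 b=37/26 c=27/52 d=-19/52
  seg 3: a=5 b=-23/26 c=-87/52 d=29/52
S(7/2) = 1611/832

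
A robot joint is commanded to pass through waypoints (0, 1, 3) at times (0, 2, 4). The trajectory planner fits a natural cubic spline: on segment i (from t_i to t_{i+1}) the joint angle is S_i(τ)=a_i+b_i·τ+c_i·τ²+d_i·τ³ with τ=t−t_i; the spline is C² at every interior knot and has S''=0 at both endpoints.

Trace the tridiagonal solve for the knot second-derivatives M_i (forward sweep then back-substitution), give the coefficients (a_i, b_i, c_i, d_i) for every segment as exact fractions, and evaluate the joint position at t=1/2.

Δ: Δ0=1/2, Δ1=1
row 1: diag=8, rhs=3; c'=1/4, d'=3/8
back: M1=3/8
M: M0=0, M1=3/8, M2=0
seg 0: a=0, c=M0/2=0, d=(M1−M0)/(6·2)=1/32, b=Δ0−h0·(2M0+M1)/6=3/8
seg 1: a=1, c=M1/2=3/16, d=(M2−M1)/(6·2)=-1/32, b=Δ1−h1·(2M1+M2)/6=3/4
t_q=1/2 → seg 0, τ=1/2; S=0+3/8·τ+0·τ²+1/32·τ³=49/256

  seg 0: a=0 b=3/8 c=0 d=1/32
  seg 1: a=1 b=3/4 c=3/16 d=-1/32
S(1/2) = 49/256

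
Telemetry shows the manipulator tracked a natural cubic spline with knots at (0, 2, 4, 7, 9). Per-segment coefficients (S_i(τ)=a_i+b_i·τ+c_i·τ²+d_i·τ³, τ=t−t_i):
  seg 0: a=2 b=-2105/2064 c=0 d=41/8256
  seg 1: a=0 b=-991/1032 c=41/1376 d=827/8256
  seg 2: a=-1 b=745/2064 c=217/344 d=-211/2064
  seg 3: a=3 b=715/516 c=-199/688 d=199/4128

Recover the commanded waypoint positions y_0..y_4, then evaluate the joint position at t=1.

y_0 = S_0(0) = a_0 = 2
y_1 = S_1(0) = a_1 = 0
y_2 = S_2(0) = a_2 = -1
y_3 = S_3(0) = a_3 = 3
y_4 = S_3(2) = 5
t_q=1 is in segment 0 (τ=1); S_0(τ)=2711/2752

y_0=2 y_1=0 y_2=-1 y_3=3 y_4=5
S(1) = 2711/2752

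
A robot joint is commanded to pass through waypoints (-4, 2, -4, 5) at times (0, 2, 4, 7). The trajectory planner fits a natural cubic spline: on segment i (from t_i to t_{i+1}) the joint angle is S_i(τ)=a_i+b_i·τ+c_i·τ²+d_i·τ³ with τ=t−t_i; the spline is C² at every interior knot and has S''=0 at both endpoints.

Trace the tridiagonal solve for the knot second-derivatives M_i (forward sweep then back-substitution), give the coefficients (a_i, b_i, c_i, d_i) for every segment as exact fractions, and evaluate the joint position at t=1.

Δ: Δ0=3, Δ1=-3, Δ2=3
row 1: diag=8, rhs=-36; c'=1/4, d'=-9/2
row 2: denom=10−2·1/4=19/2; d'=(36−2·-9/2)/(19/2)=90/19
back: M2=90/19
back: M1=-9/2−1/4·90/19=-108/19
M: M0=0, M1=-108/19, M2=90/19, M3=0
seg 0: a=-4, c=M0/2=0, d=(M1−M0)/(6·2)=-9/19, b=Δ0−h0·(2M0+M1)/6=93/19
seg 1: a=2, c=M1/2=-54/19, d=(M2−M1)/(6·2)=33/38, b=Δ1−h1·(2M1+M2)/6=-15/19
seg 2: a=-4, c=M2/2=45/19, d=(M3−M2)/(6·3)=-5/19, b=Δ2−h2·(2M2+M3)/6=-33/19
t_q=1 → seg 0, τ=1; S=-4+93/19·τ+0·τ²+-9/19·τ³=8/19

  seg 0: a=-4 b=93/19 c=0 d=-9/19
  seg 1: a=2 b=-15/19 c=-54/19 d=33/38
  seg 2: a=-4 b=-33/19 c=45/19 d=-5/19
S(1) = 8/19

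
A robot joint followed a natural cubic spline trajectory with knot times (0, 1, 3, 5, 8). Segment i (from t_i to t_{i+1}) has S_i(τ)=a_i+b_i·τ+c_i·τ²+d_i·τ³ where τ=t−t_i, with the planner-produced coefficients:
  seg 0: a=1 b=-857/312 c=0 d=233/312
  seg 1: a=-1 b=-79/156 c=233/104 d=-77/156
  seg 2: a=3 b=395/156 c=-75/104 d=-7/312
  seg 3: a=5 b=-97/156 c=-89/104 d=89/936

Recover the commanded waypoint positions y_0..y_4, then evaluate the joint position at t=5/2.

y_0=1 y_1=-1 y_2=3 y_3=5 y_4=-2
S(5/2) = 21/13

y_0 = S_0(0) = a_0 = 1
y_1 = S_1(0) = a_1 = -1
y_2 = S_2(0) = a_2 = 3
y_3 = S_3(0) = a_3 = 5
y_4 = S_3(3) = -2
t_q=5/2 is in segment 1 (τ=3/2); S_1(τ)=21/13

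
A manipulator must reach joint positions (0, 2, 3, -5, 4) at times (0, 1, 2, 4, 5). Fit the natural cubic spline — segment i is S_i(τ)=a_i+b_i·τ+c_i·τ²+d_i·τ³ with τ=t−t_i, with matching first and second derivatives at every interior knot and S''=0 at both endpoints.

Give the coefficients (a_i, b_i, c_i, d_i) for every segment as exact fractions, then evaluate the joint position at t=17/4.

Δ: Δ0=2, Δ1=1, Δ2=-4, Δ3=9
row 1: diag=4, rhs=-6; c'=1/4, d'=-3/2
row 2: denom=6−1·1/4=23/4; d'=(-30−1·-3/2)/(23/4)=-114/23
row 3: denom=6−2·8/23=122/23; d'=(78−2·-114/23)/(122/23)=1011/61
back: M3=1011/61
back: M2=-114/23−8/23·1011/61=-654/61
back: M1=-3/2−1/4·-654/61=72/61
M: M0=0, M1=72/61, M2=-654/61, M3=1011/61, M4=0
seg 0: a=0, c=M0/2=0, d=(M1−M0)/(6·1)=12/61, b=Δ0−h0·(2M0+M1)/6=110/61
seg 1: a=2, c=M1/2=36/61, d=(M2−M1)/(6·1)=-121/61, b=Δ1−h1·(2M1+M2)/6=146/61
seg 2: a=3, c=M2/2=-327/61, d=(M3−M2)/(6·2)=555/244, b=Δ2−h2·(2M2+M3)/6=-145/61
seg 3: a=-5, c=M3/2=1011/122, d=(M4−M3)/(6·1)=-337/122, b=Δ3−h3·(2M3+M4)/6=212/61
t_q=17/4 → seg 3, τ=1/4; S=-5+212/61·τ+1011/122·τ²+-337/122·τ³=-28549/7808

  seg 0: a=0 b=110/61 c=0 d=12/61
  seg 1: a=2 b=146/61 c=36/61 d=-121/61
  seg 2: a=3 b=-145/61 c=-327/61 d=555/244
  seg 3: a=-5 b=212/61 c=1011/122 d=-337/122
S(17/4) = -28549/7808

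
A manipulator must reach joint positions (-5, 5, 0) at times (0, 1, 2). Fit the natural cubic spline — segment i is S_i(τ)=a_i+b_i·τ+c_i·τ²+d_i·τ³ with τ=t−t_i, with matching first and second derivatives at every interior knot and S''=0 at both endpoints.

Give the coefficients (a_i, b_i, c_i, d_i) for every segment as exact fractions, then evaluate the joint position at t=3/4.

Δ: Δ0=10, Δ1=-5
row 1: diag=4, rhs=-90; c'=1/4, d'=-45/2
back: M1=-45/2
M: M0=0, M1=-45/2, M2=0
seg 0: a=-5, c=M0/2=0, d=(M1−M0)/(6·1)=-15/4, b=Δ0−h0·(2M0+M1)/6=55/4
seg 1: a=5, c=M1/2=-45/4, d=(M2−M1)/(6·1)=15/4, b=Δ1−h1·(2M1+M2)/6=5/2
t_q=3/4 → seg 0, τ=3/4; S=-5+55/4·τ+0·τ²+-15/4·τ³=955/256

  seg 0: a=-5 b=55/4 c=0 d=-15/4
  seg 1: a=5 b=5/2 c=-45/4 d=15/4
S(3/4) = 955/256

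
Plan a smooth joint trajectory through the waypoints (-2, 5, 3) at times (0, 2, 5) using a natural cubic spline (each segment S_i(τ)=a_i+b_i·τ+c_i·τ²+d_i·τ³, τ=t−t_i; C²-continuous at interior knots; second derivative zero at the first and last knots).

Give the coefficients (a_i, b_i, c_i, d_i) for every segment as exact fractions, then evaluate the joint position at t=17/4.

  seg 0: a=-2 b=13/3 c=0 d=-5/24
  seg 1: a=5 b=11/6 c=-5/4 d=5/36
S(17/4) = 1121/256

Δ: Δ0=7/2, Δ1=-2/3
row 1: diag=10, rhs=-25; c'=3/10, d'=-5/2
back: M1=-5/2
M: M0=0, M1=-5/2, M2=0
seg 0: a=-2, c=M0/2=0, d=(M1−M0)/(6·2)=-5/24, b=Δ0−h0·(2M0+M1)/6=13/3
seg 1: a=5, c=M1/2=-5/4, d=(M2−M1)/(6·3)=5/36, b=Δ1−h1·(2M1+M2)/6=11/6
t_q=17/4 → seg 1, τ=9/4; S=5+11/6·τ+-5/4·τ²+5/36·τ³=1121/256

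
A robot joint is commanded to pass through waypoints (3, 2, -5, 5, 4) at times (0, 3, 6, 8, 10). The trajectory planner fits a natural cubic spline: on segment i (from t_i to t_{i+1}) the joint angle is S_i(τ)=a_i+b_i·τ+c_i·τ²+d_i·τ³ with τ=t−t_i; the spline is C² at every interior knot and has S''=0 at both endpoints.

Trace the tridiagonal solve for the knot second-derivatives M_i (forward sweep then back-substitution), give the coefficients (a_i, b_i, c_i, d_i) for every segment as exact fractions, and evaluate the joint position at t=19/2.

  seg 0: a=3 b=803/840 c=0 d=-361/2520
  seg 1: a=2 b=-1223/420 c=-361/280 d=83/168
  seg 2: a=-5 b=323/120 c=221/70 d=-673/672
  seg 3: a=5 b=1387/420 c=-1597/560 d=1597/3360
S(19/2) = 9213/1792

Δ: Δ0=-1/3, Δ1=-7/3, Δ2=5, Δ3=-1/2
row 1: diag=12, rhs=-12; c'=1/4, d'=-1
row 2: denom=10−3·1/4=37/4; d'=(44−3·-1)/(37/4)=188/37
row 3: denom=8−2·8/37=280/37; d'=(-33−2·188/37)/(280/37)=-1597/280
back: M3=-1597/280
back: M2=188/37−8/37·-1597/280=221/35
back: M1=-1−1/4·221/35=-361/140
M: M0=0, M1=-361/140, M2=221/35, M3=-1597/280, M4=0
seg 0: a=3, c=M0/2=0, d=(M1−M0)/(6·3)=-361/2520, b=Δ0−h0·(2M0+M1)/6=803/840
seg 1: a=2, c=M1/2=-361/280, d=(M2−M1)/(6·3)=83/168, b=Δ1−h1·(2M1+M2)/6=-1223/420
seg 2: a=-5, c=M2/2=221/70, d=(M3−M2)/(6·2)=-673/672, b=Δ2−h2·(2M2+M3)/6=323/120
seg 3: a=5, c=M3/2=-1597/560, d=(M4−M3)/(6·2)=1597/3360, b=Δ3−h3·(2M3+M4)/6=1387/420
t_q=19/2 → seg 3, τ=3/2; S=5+1387/420·τ+-1597/560·τ²+1597/3360·τ³=9213/1792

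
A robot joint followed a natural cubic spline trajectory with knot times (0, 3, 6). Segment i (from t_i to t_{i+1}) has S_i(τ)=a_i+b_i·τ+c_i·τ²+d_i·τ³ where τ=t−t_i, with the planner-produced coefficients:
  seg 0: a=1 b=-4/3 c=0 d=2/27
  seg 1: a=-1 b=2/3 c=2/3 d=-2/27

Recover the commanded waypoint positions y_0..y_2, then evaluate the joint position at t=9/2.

y_0 = S_0(0) = a_0 = 1
y_1 = S_1(0) = a_1 = -1
y_2 = S_1(3) = 5
t_q=9/2 is in segment 1 (τ=3/2); S_1(τ)=5/4

y_0=1 y_1=-1 y_2=5
S(9/2) = 5/4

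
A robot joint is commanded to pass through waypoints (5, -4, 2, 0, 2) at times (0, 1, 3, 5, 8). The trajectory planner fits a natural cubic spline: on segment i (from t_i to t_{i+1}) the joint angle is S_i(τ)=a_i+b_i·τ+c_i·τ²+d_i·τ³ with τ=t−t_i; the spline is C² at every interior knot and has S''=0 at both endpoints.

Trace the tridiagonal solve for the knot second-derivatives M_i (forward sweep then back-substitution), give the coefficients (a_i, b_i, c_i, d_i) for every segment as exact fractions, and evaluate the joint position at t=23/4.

Δ: Δ0=-9, Δ1=3, Δ2=-1, Δ3=2/3
row 1: diag=6, rhs=72; c'=1/3, d'=12
row 2: denom=8−2·1/3=22/3; d'=(-24−2·12)/(22/3)=-72/11
row 3: denom=10−2·3/11=104/11; d'=(10−2·-72/11)/(104/11)=127/52
back: M3=127/52
back: M2=-72/11−3/11·127/52=-375/52
back: M1=12−1/3·-375/52=749/52
M: M0=0, M1=749/52, M2=-375/52, M3=127/52, M4=0
seg 0: a=5, c=M0/2=0, d=(M1−M0)/(6·1)=749/312, b=Δ0−h0·(2M0+M1)/6=-3557/312
seg 1: a=-4, c=M1/2=749/104, d=(M2−M1)/(6·2)=-281/156, b=Δ1−h1·(2M1+M2)/6=-655/156
seg 2: a=2, c=M2/2=-375/104, d=(M3−M2)/(6·2)=251/312, b=Δ2−h2·(2M2+M3)/6=467/156
seg 3: a=0, c=M3/2=127/104, d=(M4−M3)/(6·3)=-127/936, b=Δ3−h3·(2M3+M4)/6=-277/156
t_q=23/4 → seg 3, τ=3/4; S=0+-277/156·τ+127/104·τ²+-127/936·τ³=-4673/6656

  seg 0: a=5 b=-3557/312 c=0 d=749/312
  seg 1: a=-4 b=-655/156 c=749/104 d=-281/156
  seg 2: a=2 b=467/156 c=-375/104 d=251/312
  seg 3: a=0 b=-277/156 c=127/104 d=-127/936
S(23/4) = -4673/6656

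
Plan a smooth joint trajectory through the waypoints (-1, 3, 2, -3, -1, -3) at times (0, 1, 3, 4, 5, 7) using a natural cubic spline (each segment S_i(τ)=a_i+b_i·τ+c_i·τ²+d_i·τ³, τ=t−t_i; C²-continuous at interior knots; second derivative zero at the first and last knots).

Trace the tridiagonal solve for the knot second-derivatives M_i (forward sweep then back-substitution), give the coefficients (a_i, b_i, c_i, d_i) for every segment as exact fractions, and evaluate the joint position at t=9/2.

Δ: Δ0=4, Δ1=-1/2, Δ2=-5, Δ3=2, Δ4=-1
row 1: diag=6, rhs=-27; c'=1/3, d'=-9/2
row 2: denom=6−2·1/3=16/3; d'=(-27−2·-9/2)/(16/3)=-27/8
row 3: denom=4−1·3/16=61/16; d'=(42−1·-27/8)/(61/16)=726/61
row 4: denom=6−1·16/61=350/61; d'=(-18−1·726/61)/(350/61)=-912/175
back: M4=-912/175
back: M3=726/61−16/61·-912/175=2322/175
back: M2=-27/8−3/16·2322/175=-1026/175
back: M1=-9/2−1/3·-1026/175=-891/350
M: M0=0, M1=-891/350, M2=-1026/175, M3=2322/175, M4=-912/175, M5=0
seg 0: a=-1, c=M0/2=0, d=(M1−M0)/(6·1)=-297/700, b=Δ0−h0·(2M0+M1)/6=3097/700
seg 1: a=3, c=M1/2=-891/700, d=(M2−M1)/(6·2)=-387/1400, b=Δ1−h1·(2M1+M2)/6=1103/350
seg 2: a=2, c=M2/2=-513/175, d=(M3−M2)/(6·1)=558/175, b=Δ2−h2·(2M2+M3)/6=-184/35
seg 3: a=-3, c=M3/2=1161/175, d=(M4−M3)/(6·1)=-77/25, b=Δ3−h3·(2M3+M4)/6=-272/175
seg 4: a=-1, c=M4/2=-456/175, d=(M5−M4)/(6·2)=76/175, b=Δ4−h4·(2M4+M5)/6=433/175
t_q=9/2 → seg 3, τ=1/2; S=-3+-272/175·τ+1161/175·τ²+-77/25·τ³=-701/280

  seg 0: a=-1 b=3097/700 c=0 d=-297/700
  seg 1: a=3 b=1103/350 c=-891/700 d=-387/1400
  seg 2: a=2 b=-184/35 c=-513/175 d=558/175
  seg 3: a=-3 b=-272/175 c=1161/175 d=-77/25
  seg 4: a=-1 b=433/175 c=-456/175 d=76/175
S(9/2) = -701/280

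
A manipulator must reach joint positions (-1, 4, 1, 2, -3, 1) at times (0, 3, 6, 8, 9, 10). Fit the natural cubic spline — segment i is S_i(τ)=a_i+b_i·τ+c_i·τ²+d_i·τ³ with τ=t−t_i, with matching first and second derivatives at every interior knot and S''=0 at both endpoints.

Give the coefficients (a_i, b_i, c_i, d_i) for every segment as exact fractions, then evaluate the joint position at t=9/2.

  seg 0: a=-1 b=13031/4722 c=0 d=-5161/42498
  seg 1: a=4 b=-1226/2361 c=-5161/4722 d=13213/42498
  seg 2: a=1 b=6221/4722 c=1342/787 d=-4991/4722
  seg 3: a=2 b=-21463/4722 c=-3649/787 d=19747/4722
  seg 4: a=-3 b=-3005/2361 c=12449/1574 d=-12449/4722
S(9/2) = 22807/12592

Δ: Δ0=5/3, Δ1=-1, Δ2=1/2, Δ3=-5, Δ4=4
row 1: diag=12, rhs=-16; c'=1/4, d'=-4/3
row 2: denom=10−3·1/4=37/4; d'=(9−3·-4/3)/(37/4)=52/37
row 3: denom=6−2·8/37=206/37; d'=(-33−2·52/37)/(206/37)=-1325/206
row 4: denom=4−1·37/206=787/206; d'=(54−1·-1325/206)/(787/206)=12449/787
back: M4=12449/787
back: M3=-1325/206−37/206·12449/787=-7298/787
back: M2=52/37−8/37·-7298/787=2684/787
back: M1=-4/3−1/4·2684/787=-5161/2361
M: M0=0, M1=-5161/2361, M2=2684/787, M3=-7298/787, M4=12449/787, M5=0
seg 0: a=-1, c=M0/2=0, d=(M1−M0)/(6·3)=-5161/42498, b=Δ0−h0·(2M0+M1)/6=13031/4722
seg 1: a=4, c=M1/2=-5161/4722, d=(M2−M1)/(6·3)=13213/42498, b=Δ1−h1·(2M1+M2)/6=-1226/2361
seg 2: a=1, c=M2/2=1342/787, d=(M3−M2)/(6·2)=-4991/4722, b=Δ2−h2·(2M2+M3)/6=6221/4722
seg 3: a=2, c=M3/2=-3649/787, d=(M4−M3)/(6·1)=19747/4722, b=Δ3−h3·(2M3+M4)/6=-21463/4722
seg 4: a=-3, c=M4/2=12449/1574, d=(M5−M4)/(6·1)=-12449/4722, b=Δ4−h4·(2M4+M5)/6=-3005/2361
t_q=9/2 → seg 1, τ=3/2; S=4+-1226/2361·τ+-5161/4722·τ²+13213/42498·τ³=22807/12592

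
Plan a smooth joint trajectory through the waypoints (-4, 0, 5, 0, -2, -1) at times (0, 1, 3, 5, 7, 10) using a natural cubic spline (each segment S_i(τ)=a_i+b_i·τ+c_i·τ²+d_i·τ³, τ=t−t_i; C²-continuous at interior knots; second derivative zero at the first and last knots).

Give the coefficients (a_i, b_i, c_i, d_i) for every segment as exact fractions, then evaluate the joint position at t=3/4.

Δ: Δ0=4, Δ1=5/2, Δ2=-5/2, Δ3=-1, Δ4=1/3
row 1: diag=6, rhs=-9; c'=1/3, d'=-3/2
row 2: denom=8−2·1/3=22/3; d'=(-30−2·-3/2)/(22/3)=-81/22
row 3: denom=8−2·3/11=82/11; d'=(9−2·-81/22)/(82/11)=90/41
row 4: denom=10−2·11/41=388/41; d'=(8−2·90/41)/(388/41)=37/97
back: M4=37/97
back: M3=90/41−11/41·37/97=203/97
back: M2=-81/22−3/11·203/97=-825/194
back: M1=-3/2−1/3·-825/194=-8/97
M: M0=0, M1=-8/97, M2=-825/194, M3=203/97, M4=37/97, M5=0
seg 0: a=-4, c=M0/2=0, d=(M1−M0)/(6·1)=-4/291, b=Δ0−h0·(2M0+M1)/6=1168/291
seg 1: a=0, c=M1/2=-4/97, d=(M2−M1)/(6·2)=-809/2328, b=Δ1−h1·(2M1+M2)/6=1156/291
seg 2: a=5, c=M2/2=-825/388, d=(M3−M2)/(6·2)=1231/2328, b=Δ2−h2·(2M2+M3)/6=-211/582
seg 3: a=0, c=M3/2=203/194, d=(M4−M3)/(6·2)=-83/582, b=Δ3−h3·(2M3+M4)/6=-734/291
seg 4: a=-2, c=M4/2=37/194, d=(M5−M4)/(6·3)=-37/1746, b=Δ4−h4·(2M4+M5)/6=-14/291
t_q=3/4 → seg 0, τ=3/4; S=-4+1168/291·τ+0·τ²+-4/291·τ³=-1545/1552

  seg 0: a=-4 b=1168/291 c=0 d=-4/291
  seg 1: a=0 b=1156/291 c=-4/97 d=-809/2328
  seg 2: a=5 b=-211/582 c=-825/388 d=1231/2328
  seg 3: a=0 b=-734/291 c=203/194 d=-83/582
  seg 4: a=-2 b=-14/291 c=37/194 d=-37/1746
S(3/4) = -1545/1552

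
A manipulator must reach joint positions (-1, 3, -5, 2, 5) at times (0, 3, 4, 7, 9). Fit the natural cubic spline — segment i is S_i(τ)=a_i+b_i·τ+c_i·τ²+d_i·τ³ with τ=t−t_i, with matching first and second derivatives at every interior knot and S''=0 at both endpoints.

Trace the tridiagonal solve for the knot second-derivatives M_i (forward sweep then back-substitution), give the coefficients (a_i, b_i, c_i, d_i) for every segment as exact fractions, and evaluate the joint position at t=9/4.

  seg 0: a=-1 b=2033/372 c=0 d=-1537/3348
  seg 1: a=3 b=-1289/186 c=-1537/372 d=1139/372
  seg 2: a=-5 b=-745/124 c=470/93 d=-2537/3348
  seg 3: a=2 b=239/62 c=-219/124 d=73/248
S(9/4) = 48149/7936

Δ: Δ0=4/3, Δ1=-8, Δ2=7/3, Δ3=3/2
row 1: diag=8, rhs=-56; c'=1/8, d'=-7
row 2: denom=8−1·1/8=63/8; d'=(62−1·-7)/(63/8)=184/21
row 3: denom=10−3·8/21=62/7; d'=(-5−3·184/21)/(62/7)=-219/62
back: M3=-219/62
back: M2=184/21−8/21·-219/62=940/93
back: M1=-7−1/8·940/93=-1537/186
M: M0=0, M1=-1537/186, M2=940/93, M3=-219/62, M4=0
seg 0: a=-1, c=M0/2=0, d=(M1−M0)/(6·3)=-1537/3348, b=Δ0−h0·(2M0+M1)/6=2033/372
seg 1: a=3, c=M1/2=-1537/372, d=(M2−M1)/(6·1)=1139/372, b=Δ1−h1·(2M1+M2)/6=-1289/186
seg 2: a=-5, c=M2/2=470/93, d=(M3−M2)/(6·3)=-2537/3348, b=Δ2−h2·(2M2+M3)/6=-745/124
seg 3: a=2, c=M3/2=-219/124, d=(M4−M3)/(6·2)=73/248, b=Δ3−h3·(2M3+M4)/6=239/62
t_q=9/4 → seg 0, τ=9/4; S=-1+2033/372·τ+0·τ²+-1537/3348·τ³=48149/7936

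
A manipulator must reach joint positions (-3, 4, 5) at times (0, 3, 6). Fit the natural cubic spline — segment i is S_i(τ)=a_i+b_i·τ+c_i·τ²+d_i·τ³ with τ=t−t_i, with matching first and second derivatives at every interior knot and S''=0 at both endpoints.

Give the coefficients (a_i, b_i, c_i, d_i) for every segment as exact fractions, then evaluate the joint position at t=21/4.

  seg 0: a=-3 b=17/6 c=0 d=-1/18
  seg 1: a=4 b=4/3 c=-1/2 d=1/18
S(21/4) = 653/128

Δ: Δ0=7/3, Δ1=1/3
row 1: diag=12, rhs=-12; c'=1/4, d'=-1
back: M1=-1
M: M0=0, M1=-1, M2=0
seg 0: a=-3, c=M0/2=0, d=(M1−M0)/(6·3)=-1/18, b=Δ0−h0·(2M0+M1)/6=17/6
seg 1: a=4, c=M1/2=-1/2, d=(M2−M1)/(6·3)=1/18, b=Δ1−h1·(2M1+M2)/6=4/3
t_q=21/4 → seg 1, τ=9/4; S=4+4/3·τ+-1/2·τ²+1/18·τ³=653/128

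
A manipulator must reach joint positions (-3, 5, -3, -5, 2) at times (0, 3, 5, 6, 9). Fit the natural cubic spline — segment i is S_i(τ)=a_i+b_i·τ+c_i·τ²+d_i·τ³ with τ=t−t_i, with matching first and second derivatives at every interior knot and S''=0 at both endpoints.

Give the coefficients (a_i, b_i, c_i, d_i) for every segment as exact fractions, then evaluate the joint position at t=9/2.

  seg 0: a=-3 b=363/73 c=0 d=-505/1971
  seg 1: a=5 b=-142/73 c=-505/219 d=140/219
  seg 2: a=-3 b=-766/219 c=335/219 d=-7/219
  seg 3: a=-5 b=-39/73 c=314/219 d=-314/1971
S(9/2) = -277/292

Δ: Δ0=8/3, Δ1=-4, Δ2=-2, Δ3=7/3
row 1: diag=10, rhs=-40; c'=1/5, d'=-4
row 2: denom=6−2·1/5=28/5; d'=(12−2·-4)/(28/5)=25/7
row 3: denom=8−1·5/28=219/28; d'=(26−1·25/7)/(219/28)=628/219
back: M3=628/219
back: M2=25/7−5/28·628/219=670/219
back: M1=-4−1/5·670/219=-1010/219
M: M0=0, M1=-1010/219, M2=670/219, M3=628/219, M4=0
seg 0: a=-3, c=M0/2=0, d=(M1−M0)/(6·3)=-505/1971, b=Δ0−h0·(2M0+M1)/6=363/73
seg 1: a=5, c=M1/2=-505/219, d=(M2−M1)/(6·2)=140/219, b=Δ1−h1·(2M1+M2)/6=-142/73
seg 2: a=-3, c=M2/2=335/219, d=(M3−M2)/(6·1)=-7/219, b=Δ2−h2·(2M2+M3)/6=-766/219
seg 3: a=-5, c=M3/2=314/219, d=(M4−M3)/(6·3)=-314/1971, b=Δ3−h3·(2M3+M4)/6=-39/73
t_q=9/2 → seg 1, τ=3/2; S=5+-142/73·τ+-505/219·τ²+140/219·τ³=-277/292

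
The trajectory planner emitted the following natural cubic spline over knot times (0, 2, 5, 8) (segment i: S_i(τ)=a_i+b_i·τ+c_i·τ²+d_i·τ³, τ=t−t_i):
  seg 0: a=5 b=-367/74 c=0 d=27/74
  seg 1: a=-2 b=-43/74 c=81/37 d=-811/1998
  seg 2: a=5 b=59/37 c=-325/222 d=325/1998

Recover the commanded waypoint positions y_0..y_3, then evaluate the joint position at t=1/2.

y_0 = S_0(0) = a_0 = 5
y_1 = S_1(0) = a_1 = -2
y_2 = S_2(0) = a_2 = 5
y_3 = S_2(3) = 1
t_q=1/2 is in segment 0 (τ=1/2); S_0(τ)=1519/592

y_0=5 y_1=-2 y_2=5 y_3=1
S(1/2) = 1519/592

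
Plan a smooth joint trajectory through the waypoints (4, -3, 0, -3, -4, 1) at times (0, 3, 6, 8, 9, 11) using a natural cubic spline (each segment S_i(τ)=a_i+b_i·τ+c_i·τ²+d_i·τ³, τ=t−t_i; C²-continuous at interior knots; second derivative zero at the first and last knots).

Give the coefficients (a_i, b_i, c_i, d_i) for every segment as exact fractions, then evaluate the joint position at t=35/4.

  seg 0: a=4 b=-24863/7194 c=0 d=8077/64746
  seg 1: a=-3 b=-316/3597 c=8077/7194 d=-16405/64746
  seg 2: a=0 b=-1385/7194 c=-1388/1199 d=3625/14388
  seg 3: a=-3 b=-1177/654 c=849/2398 d=1603/3597
  seg 4: a=-4 b=1765/7194 c=4055/2398 d=-4055/14388
S(35/4) = -304075/76736

Δ: Δ0=-7/3, Δ1=1, Δ2=-3/2, Δ3=-1, Δ4=5/2
row 1: diag=12, rhs=20; c'=1/4, d'=5/3
row 2: denom=10−3·1/4=37/4; d'=(-15−3·5/3)/(37/4)=-80/37
row 3: denom=6−2·8/37=206/37; d'=(3−2·-80/37)/(206/37)=271/206
row 4: denom=6−1·37/206=1199/206; d'=(21−1·271/206)/(1199/206)=4055/1199
back: M4=4055/1199
back: M3=271/206−37/206·4055/1199=849/1199
back: M2=-80/37−8/37·849/1199=-2776/1199
back: M1=5/3−1/4·-2776/1199=8077/3597
M: M0=0, M1=8077/3597, M2=-2776/1199, M3=849/1199, M4=4055/1199, M5=0
seg 0: a=4, c=M0/2=0, d=(M1−M0)/(6·3)=8077/64746, b=Δ0−h0·(2M0+M1)/6=-24863/7194
seg 1: a=-3, c=M1/2=8077/7194, d=(M2−M1)/(6·3)=-16405/64746, b=Δ1−h1·(2M1+M2)/6=-316/3597
seg 2: a=0, c=M2/2=-1388/1199, d=(M3−M2)/(6·2)=3625/14388, b=Δ2−h2·(2M2+M3)/6=-1385/7194
seg 3: a=-3, c=M3/2=849/2398, d=(M4−M3)/(6·1)=1603/3597, b=Δ3−h3·(2M3+M4)/6=-1177/654
seg 4: a=-4, c=M4/2=4055/2398, d=(M5−M4)/(6·2)=-4055/14388, b=Δ4−h4·(2M4+M5)/6=1765/7194
t_q=35/4 → seg 3, τ=3/4; S=-3+-1177/654·τ+849/2398·τ²+1603/3597·τ³=-304075/76736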